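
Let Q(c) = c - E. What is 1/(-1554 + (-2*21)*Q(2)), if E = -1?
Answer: -1/1680 ≈ -0.00059524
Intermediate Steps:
Q(c) = 1 + c (Q(c) = c - 1*(-1) = c + 1 = 1 + c)
1/(-1554 + (-2*21)*Q(2)) = 1/(-1554 + (-2*21)*(1 + 2)) = 1/(-1554 - 42*3) = 1/(-1554 - 126) = 1/(-1680) = -1/1680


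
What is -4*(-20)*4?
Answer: 320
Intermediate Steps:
-4*(-20)*4 = 80*4 = 320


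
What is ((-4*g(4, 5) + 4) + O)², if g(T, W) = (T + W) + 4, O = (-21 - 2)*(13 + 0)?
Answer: 120409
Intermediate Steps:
O = -299 (O = -23*13 = -299)
g(T, W) = 4 + T + W
((-4*g(4, 5) + 4) + O)² = ((-4*(4 + 4 + 5) + 4) - 299)² = ((-4*13 + 4) - 299)² = ((-52 + 4) - 299)² = (-48 - 299)² = (-347)² = 120409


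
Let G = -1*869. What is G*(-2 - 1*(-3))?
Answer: -869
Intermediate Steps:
G = -869
G*(-2 - 1*(-3)) = -869*(-2 - 1*(-3)) = -869*(-2 + 3) = -869*1 = -869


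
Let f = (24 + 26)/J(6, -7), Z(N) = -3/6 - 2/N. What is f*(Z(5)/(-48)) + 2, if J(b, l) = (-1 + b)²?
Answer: 163/80 ≈ 2.0375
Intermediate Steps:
Z(N) = -½ - 2/N (Z(N) = -3*⅙ - 2/N = -½ - 2/N)
f = 2 (f = (24 + 26)/((-1 + 6)²) = 50/(5²) = 50/25 = 50*(1/25) = 2)
f*(Z(5)/(-48)) + 2 = 2*(((½)*(-4 - 1*5)/5)/(-48)) + 2 = 2*(((½)*(⅕)*(-4 - 5))*(-1/48)) + 2 = 2*(((½)*(⅕)*(-9))*(-1/48)) + 2 = 2*(-9/10*(-1/48)) + 2 = 2*(3/160) + 2 = 3/80 + 2 = 163/80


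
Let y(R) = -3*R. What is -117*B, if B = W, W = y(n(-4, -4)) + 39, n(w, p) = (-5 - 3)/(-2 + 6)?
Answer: -5265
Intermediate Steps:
n(w, p) = -2 (n(w, p) = -8/4 = -8*1/4 = -2)
W = 45 (W = -3*(-2) + 39 = 6 + 39 = 45)
B = 45
-117*B = -117*45 = -5265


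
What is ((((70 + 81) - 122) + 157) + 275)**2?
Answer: 212521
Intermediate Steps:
((((70 + 81) - 122) + 157) + 275)**2 = (((151 - 122) + 157) + 275)**2 = ((29 + 157) + 275)**2 = (186 + 275)**2 = 461**2 = 212521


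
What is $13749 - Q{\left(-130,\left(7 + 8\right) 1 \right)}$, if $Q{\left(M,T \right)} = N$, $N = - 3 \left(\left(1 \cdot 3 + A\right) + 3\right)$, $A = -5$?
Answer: $13752$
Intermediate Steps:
$N = -3$ ($N = - 3 \left(\left(1 \cdot 3 - 5\right) + 3\right) = - 3 \left(\left(3 - 5\right) + 3\right) = - 3 \left(-2 + 3\right) = \left(-3\right) 1 = -3$)
$Q{\left(M,T \right)} = -3$
$13749 - Q{\left(-130,\left(7 + 8\right) 1 \right)} = 13749 - -3 = 13749 + 3 = 13752$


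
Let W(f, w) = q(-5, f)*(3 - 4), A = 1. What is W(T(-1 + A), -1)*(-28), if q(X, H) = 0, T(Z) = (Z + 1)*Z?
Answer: 0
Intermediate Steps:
T(Z) = Z*(1 + Z) (T(Z) = (1 + Z)*Z = Z*(1 + Z))
W(f, w) = 0 (W(f, w) = 0*(3 - 4) = 0*(-1) = 0)
W(T(-1 + A), -1)*(-28) = 0*(-28) = 0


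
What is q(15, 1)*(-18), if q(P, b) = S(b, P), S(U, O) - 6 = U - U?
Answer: -108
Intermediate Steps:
S(U, O) = 6 (S(U, O) = 6 + (U - U) = 6 + 0 = 6)
q(P, b) = 6
q(15, 1)*(-18) = 6*(-18) = -108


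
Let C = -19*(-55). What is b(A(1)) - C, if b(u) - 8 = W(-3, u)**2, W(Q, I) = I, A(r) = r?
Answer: -1036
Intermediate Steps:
b(u) = 8 + u**2
C = 1045
b(A(1)) - C = (8 + 1**2) - 1*1045 = (8 + 1) - 1045 = 9 - 1045 = -1036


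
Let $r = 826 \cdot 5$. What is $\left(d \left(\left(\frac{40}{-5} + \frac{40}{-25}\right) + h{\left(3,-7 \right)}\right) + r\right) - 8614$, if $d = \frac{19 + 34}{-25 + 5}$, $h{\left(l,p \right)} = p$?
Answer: $- \frac{444001}{100} \approx -4440.0$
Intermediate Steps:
$r = 4130$
$d = - \frac{53}{20}$ ($d = \frac{53}{-20} = 53 \left(- \frac{1}{20}\right) = - \frac{53}{20} \approx -2.65$)
$\left(d \left(\left(\frac{40}{-5} + \frac{40}{-25}\right) + h{\left(3,-7 \right)}\right) + r\right) - 8614 = \left(- \frac{53 \left(\left(\frac{40}{-5} + \frac{40}{-25}\right) - 7\right)}{20} + 4130\right) - 8614 = \left(- \frac{53 \left(\left(40 \left(- \frac{1}{5}\right) + 40 \left(- \frac{1}{25}\right)\right) - 7\right)}{20} + 4130\right) - 8614 = \left(- \frac{53 \left(\left(-8 - \frac{8}{5}\right) - 7\right)}{20} + 4130\right) - 8614 = \left(- \frac{53 \left(- \frac{48}{5} - 7\right)}{20} + 4130\right) - 8614 = \left(\left(- \frac{53}{20}\right) \left(- \frac{83}{5}\right) + 4130\right) - 8614 = \left(\frac{4399}{100} + 4130\right) - 8614 = \frac{417399}{100} - 8614 = - \frac{444001}{100}$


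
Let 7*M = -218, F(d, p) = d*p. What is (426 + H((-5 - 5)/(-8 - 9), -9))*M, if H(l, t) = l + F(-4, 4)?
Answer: -1521640/119 ≈ -12787.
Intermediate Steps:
H(l, t) = -16 + l (H(l, t) = l - 4*4 = l - 16 = -16 + l)
M = -218/7 (M = (1/7)*(-218) = -218/7 ≈ -31.143)
(426 + H((-5 - 5)/(-8 - 9), -9))*M = (426 + (-16 + (-5 - 5)/(-8 - 9)))*(-218/7) = (426 + (-16 - 10/(-17)))*(-218/7) = (426 + (-16 - 10*(-1/17)))*(-218/7) = (426 + (-16 + 10/17))*(-218/7) = (426 - 262/17)*(-218/7) = (6980/17)*(-218/7) = -1521640/119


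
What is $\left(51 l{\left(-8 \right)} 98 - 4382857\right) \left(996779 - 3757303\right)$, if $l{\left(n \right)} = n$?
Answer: $12209358728684$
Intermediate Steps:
$\left(51 l{\left(-8 \right)} 98 - 4382857\right) \left(996779 - 3757303\right) = \left(51 \left(-8\right) 98 - 4382857\right) \left(996779 - 3757303\right) = \left(\left(-408\right) 98 - 4382857\right) \left(996779 - 3757303\right) = \left(-39984 - 4382857\right) \left(-2760524\right) = \left(-4422841\right) \left(-2760524\right) = 12209358728684$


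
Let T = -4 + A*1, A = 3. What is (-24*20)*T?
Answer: 480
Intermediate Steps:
T = -1 (T = -4 + 3*1 = -4 + 3 = -1)
(-24*20)*T = -24*20*(-1) = -480*(-1) = 480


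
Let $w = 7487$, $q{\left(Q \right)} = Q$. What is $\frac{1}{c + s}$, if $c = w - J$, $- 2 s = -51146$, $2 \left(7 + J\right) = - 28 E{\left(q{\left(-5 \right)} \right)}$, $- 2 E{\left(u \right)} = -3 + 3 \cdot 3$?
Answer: $\frac{1}{33025} \approx 3.028 \cdot 10^{-5}$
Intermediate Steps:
$E{\left(u \right)} = -3$ ($E{\left(u \right)} = - \frac{-3 + 3 \cdot 3}{2} = - \frac{-3 + 9}{2} = \left(- \frac{1}{2}\right) 6 = -3$)
$J = 35$ ($J = -7 + \frac{\left(-28\right) \left(-3\right)}{2} = -7 + \frac{1}{2} \cdot 84 = -7 + 42 = 35$)
$s = 25573$ ($s = \left(- \frac{1}{2}\right) \left(-51146\right) = 25573$)
$c = 7452$ ($c = 7487 - 35 = 7452$)
$\frac{1}{c + s} = \frac{1}{7452 + 25573} = \frac{1}{33025}$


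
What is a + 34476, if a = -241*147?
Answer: -951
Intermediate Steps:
a = -35427
a + 34476 = -35427 + 34476 = -951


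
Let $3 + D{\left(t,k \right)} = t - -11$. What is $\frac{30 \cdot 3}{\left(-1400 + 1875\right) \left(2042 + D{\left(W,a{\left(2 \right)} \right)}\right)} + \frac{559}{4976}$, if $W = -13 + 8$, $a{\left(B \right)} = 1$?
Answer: $\frac{108689293}{966712400} \approx 0.11243$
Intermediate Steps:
$W = -5$
$D{\left(t,k \right)} = 8 + t$ ($D{\left(t,k \right)} = -3 + \left(t - -11\right) = -3 + \left(t + 11\right) = -3 + \left(11 + t\right) = 8 + t$)
$\frac{30 \cdot 3}{\left(-1400 + 1875\right) \left(2042 + D{\left(W,a{\left(2 \right)} \right)}\right)} + \frac{559}{4976} = \frac{30 \cdot 3}{\left(-1400 + 1875\right) \left(2042 + \left(8 - 5\right)\right)} + \frac{559}{4976} = \frac{90}{475 \left(2042 + 3\right)} + 559 \cdot \frac{1}{4976} = \frac{90}{475 \cdot 2045} + \frac{559}{4976} = \frac{90}{971375} + \frac{559}{4976} = 90 \cdot \frac{1}{971375} + \frac{559}{4976} = \frac{18}{194275} + \frac{559}{4976} = \frac{108689293}{966712400}$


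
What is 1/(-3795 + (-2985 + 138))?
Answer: -1/6642 ≈ -0.00015056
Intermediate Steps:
1/(-3795 + (-2985 + 138)) = 1/(-3795 - 2847) = 1/(-6642) = -1/6642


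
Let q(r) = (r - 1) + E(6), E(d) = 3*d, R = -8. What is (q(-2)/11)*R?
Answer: -120/11 ≈ -10.909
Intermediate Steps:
q(r) = 17 + r (q(r) = (r - 1) + 3*6 = (-1 + r) + 18 = 17 + r)
(q(-2)/11)*R = ((17 - 2)/11)*(-8) = ((1/11)*15)*(-8) = (15/11)*(-8) = -120/11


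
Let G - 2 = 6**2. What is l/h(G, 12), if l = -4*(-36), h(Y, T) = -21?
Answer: -48/7 ≈ -6.8571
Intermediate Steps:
G = 38 (G = 2 + 6**2 = 2 + 36 = 38)
l = 144
l/h(G, 12) = 144/(-21) = 144*(-1/21) = -48/7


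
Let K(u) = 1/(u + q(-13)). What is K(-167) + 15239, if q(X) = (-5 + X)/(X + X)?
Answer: 32946705/2162 ≈ 15239.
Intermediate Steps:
q(X) = (-5 + X)/(2*X) (q(X) = (-5 + X)/((2*X)) = (-5 + X)*(1/(2*X)) = (-5 + X)/(2*X))
K(u) = 1/(9/13 + u) (K(u) = 1/(u + (1/2)*(-5 - 13)/(-13)) = 1/(u + (1/2)*(-1/13)*(-18)) = 1/(u + 9/13) = 1/(9/13 + u))
K(-167) + 15239 = 13/(9 + 13*(-167)) + 15239 = 13/(9 - 2171) + 15239 = 13/(-2162) + 15239 = 13*(-1/2162) + 15239 = -13/2162 + 15239 = 32946705/2162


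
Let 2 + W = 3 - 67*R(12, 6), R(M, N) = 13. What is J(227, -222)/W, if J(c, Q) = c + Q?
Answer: -1/174 ≈ -0.0057471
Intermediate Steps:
W = -870 (W = -2 + (3 - 67*13) = -2 + (3 - 871) = -2 - 868 = -870)
J(c, Q) = Q + c
J(227, -222)/W = (-222 + 227)/(-870) = 5*(-1/870) = -1/174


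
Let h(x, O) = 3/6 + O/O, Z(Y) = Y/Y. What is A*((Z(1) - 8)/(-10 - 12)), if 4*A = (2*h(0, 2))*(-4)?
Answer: -21/22 ≈ -0.95455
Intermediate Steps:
Z(Y) = 1
h(x, O) = 3/2 (h(x, O) = 3*(1/6) + 1 = 1/2 + 1 = 3/2)
A = -3 (A = ((2*(3/2))*(-4))/4 = (3*(-4))/4 = (1/4)*(-12) = -3)
A*((Z(1) - 8)/(-10 - 12)) = -3*(1 - 8)/(-10 - 12) = -(-21)/(-22) = -(-21)*(-1)/22 = -3*7/22 = -21/22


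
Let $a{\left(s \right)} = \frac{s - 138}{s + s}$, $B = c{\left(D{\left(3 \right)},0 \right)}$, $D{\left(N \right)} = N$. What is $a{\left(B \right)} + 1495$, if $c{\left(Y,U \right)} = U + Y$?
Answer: $\frac{2945}{2} \approx 1472.5$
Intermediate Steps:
$B = 3$ ($B = 0 + 3 = 3$)
$a{\left(s \right)} = \frac{-138 + s}{2 s}$
$a{\left(B \right)} + 1495 = \frac{-138 + 3}{2 \cdot 3} + 1495 = \frac{1}{2} \cdot \frac{1}{3} \left(-135\right) + 1495 = - \frac{45}{2} + 1495 = \frac{2945}{2}$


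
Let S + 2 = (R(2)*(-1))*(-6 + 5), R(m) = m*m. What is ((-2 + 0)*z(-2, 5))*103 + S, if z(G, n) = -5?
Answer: 1032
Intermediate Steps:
R(m) = m**2
S = 2 (S = -2 + (2**2*(-1))*(-6 + 5) = -2 + (4*(-1))*(-1) = -2 - 4*(-1) = -2 + 4 = 2)
((-2 + 0)*z(-2, 5))*103 + S = ((-2 + 0)*(-5))*103 + 2 = -2*(-5)*103 + 2 = 10*103 + 2 = 1030 + 2 = 1032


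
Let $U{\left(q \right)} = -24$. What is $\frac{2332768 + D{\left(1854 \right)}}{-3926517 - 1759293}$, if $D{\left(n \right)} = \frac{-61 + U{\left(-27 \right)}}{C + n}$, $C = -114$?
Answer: $- \frac{811803247}{1978661880} \approx -0.41028$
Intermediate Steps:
$D{\left(n \right)} = - \frac{85}{-114 + n}$ ($D{\left(n \right)} = \frac{-61 - 24}{-114 + n} = - \frac{85}{-114 + n}$)
$\frac{2332768 + D{\left(1854 \right)}}{-3926517 - 1759293} = \frac{2332768 - \frac{85}{-114 + 1854}}{-3926517 - 1759293} = \frac{2332768 - \frac{85}{1740}}{-5685810} = \left(2332768 - \frac{17}{348}\right) \left(- \frac{1}{5685810}\right) = \frac{811803247}{348} \left(- \frac{1}{5685810}\right) = - \frac{811803247}{1978661880}$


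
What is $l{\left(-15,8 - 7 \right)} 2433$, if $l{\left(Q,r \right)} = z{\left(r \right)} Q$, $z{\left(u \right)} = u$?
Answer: $-36495$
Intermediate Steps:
$l{\left(Q,r \right)} = Q r$ ($l{\left(Q,r \right)} = r Q = Q r$)
$l{\left(-15,8 - 7 \right)} 2433 = - 15 \left(8 - 7\right) 2433 = \left(-15\right) 1 \cdot 2433 = \left(-15\right) 2433 = -36495$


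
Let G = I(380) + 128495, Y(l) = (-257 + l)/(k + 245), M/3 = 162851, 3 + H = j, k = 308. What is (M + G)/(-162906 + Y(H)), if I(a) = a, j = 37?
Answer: -341437684/90087241 ≈ -3.7901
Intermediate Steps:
H = 34 (H = -3 + 37 = 34)
M = 488553 (M = 3*162851 = 488553)
Y(l) = -257/553 + l/553 (Y(l) = (-257 + l)/(308 + 245) = (-257 + l)/553 = (-257 + l)*(1/553) = -257/553 + l/553)
G = 128875 (G = 380 + 128495 = 128875)
(M + G)/(-162906 + Y(H)) = (488553 + 128875)/(-162906 + (-257/553 + (1/553)*34)) = 617428/(-162906 + (-257/553 + 34/553)) = 617428/(-162906 - 223/553) = 617428/(-90087241/553) = 617428*(-553/90087241) = -341437684/90087241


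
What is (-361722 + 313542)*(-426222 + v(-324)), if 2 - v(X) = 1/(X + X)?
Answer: 1108905094385/54 ≈ 2.0535e+10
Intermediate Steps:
v(X) = 2 - 1/(2*X) (v(X) = 2 - 1/(X + X) = 2 - 1/(2*X))
(-361722 + 313542)*(-426222 + v(-324)) = (-361722 + 313542)*(-426222 + (2 - ½/(-324))) = -48180*(-426222 + (2 - ½*(-1/324))) = -48180*(-426222 + (2 + 1/648)) = -48180*(-426222 + 1297/648) = -48180*(-276190559/648) = 1108905094385/54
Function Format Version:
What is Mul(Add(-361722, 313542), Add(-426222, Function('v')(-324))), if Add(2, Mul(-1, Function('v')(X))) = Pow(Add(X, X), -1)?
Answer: Rational(1108905094385, 54) ≈ 2.0535e+10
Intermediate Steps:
Function('v')(X) = Add(2, Mul(Rational(-1, 2), Pow(X, -1))) (Function('v')(X) = Add(2, Mul(-1, Pow(Add(X, X), -1))) = Add(2, Mul(-1, Pow(Mul(2, X), -1))) = Add(2, Mul(-1, Mul(Rational(1, 2), Pow(X, -1)))) = Add(2, Mul(Rational(-1, 2), Pow(X, -1))))
Mul(Add(-361722, 313542), Add(-426222, Function('v')(-324))) = Mul(Add(-361722, 313542), Add(-426222, Add(2, Mul(Rational(-1, 2), Pow(-324, -1))))) = Mul(-48180, Add(-426222, Add(2, Mul(Rational(-1, 2), Rational(-1, 324))))) = Mul(-48180, Add(-426222, Add(2, Rational(1, 648)))) = Mul(-48180, Add(-426222, Rational(1297, 648))) = Mul(-48180, Rational(-276190559, 648)) = Rational(1108905094385, 54)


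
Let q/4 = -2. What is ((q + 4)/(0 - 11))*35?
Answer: 140/11 ≈ 12.727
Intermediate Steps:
q = -8 (q = 4*(-2) = -8)
((q + 4)/(0 - 11))*35 = ((-8 + 4)/(0 - 11))*35 = -4/(-11)*35 = -4*(-1/11)*35 = (4/11)*35 = 140/11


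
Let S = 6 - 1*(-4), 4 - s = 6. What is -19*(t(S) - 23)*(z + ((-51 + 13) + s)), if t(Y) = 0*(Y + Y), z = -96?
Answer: -59432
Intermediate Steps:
s = -2 (s = 4 - 1*6 = 4 - 6 = -2)
S = 10 (S = 6 + 4 = 10)
t(Y) = 0 (t(Y) = 0*(2*Y) = 0)
-19*(t(S) - 23)*(z + ((-51 + 13) + s)) = -19*(0 - 23)*(-96 + ((-51 + 13) - 2)) = -(-437)*(-96 + (-38 - 2)) = -(-437)*(-96 - 40) = -(-437)*(-136) = -19*3128 = -59432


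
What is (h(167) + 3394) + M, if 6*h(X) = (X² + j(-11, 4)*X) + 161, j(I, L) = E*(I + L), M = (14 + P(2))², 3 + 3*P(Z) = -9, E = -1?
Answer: 50183/6 ≈ 8363.8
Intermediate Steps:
P(Z) = -4 (P(Z) = -1 + (⅓)*(-9) = -1 - 3 = -4)
M = 100 (M = (14 - 4)² = 10² = 100)
j(I, L) = -I - L (j(I, L) = -(I + L) = -I - L)
h(X) = 161/6 + X²/6 + 7*X/6 (h(X) = ((X² + (-1*(-11) - 1*4)*X) + 161)/6 = ((X² + (11 - 4)*X) + 161)/6 = ((X² + 7*X) + 161)/6 = (161 + X² + 7*X)/6 = 161/6 + X²/6 + 7*X/6)
(h(167) + 3394) + M = ((161/6 + (⅙)*167² + (7/6)*167) + 3394) + 100 = ((161/6 + (⅙)*27889 + 1169/6) + 3394) + 100 = ((161/6 + 27889/6 + 1169/6) + 3394) + 100 = (29219/6 + 3394) + 100 = 49583/6 + 100 = 50183/6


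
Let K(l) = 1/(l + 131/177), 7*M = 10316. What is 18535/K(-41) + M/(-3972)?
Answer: -306030462131/410109 ≈ -7.4622e+5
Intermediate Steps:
M = 10316/7 (M = (1/7)*10316 = 10316/7 ≈ 1473.7)
K(l) = 1/(131/177 + l) (K(l) = 1/(l + 131*(1/177)) = 1/(l + 131/177) = 1/(131/177 + l))
18535/K(-41) + M/(-3972) = 18535/((177/(131 + 177*(-41)))) + (10316/7)/(-3972) = 18535/((177/(131 - 7257))) + (10316/7)*(-1/3972) = 18535/((177/(-7126))) - 2579/6951 = 18535/((177*(-1/7126))) - 2579/6951 = 18535/(-177/7126) - 2579/6951 = 18535*(-7126/177) - 2579/6951 = -132080410/177 - 2579/6951 = -306030462131/410109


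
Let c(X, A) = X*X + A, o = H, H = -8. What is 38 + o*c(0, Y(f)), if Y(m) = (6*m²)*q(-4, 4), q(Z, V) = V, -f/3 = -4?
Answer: -27610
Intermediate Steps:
f = 12 (f = -3*(-4) = 12)
o = -8
Y(m) = 24*m² (Y(m) = (6*m²)*4 = 24*m²)
c(X, A) = A + X² (c(X, A) = X² + A = A + X²)
38 + o*c(0, Y(f)) = 38 - 8*(24*12² + 0²) = 38 - 8*(24*144 + 0) = 38 - 8*(3456 + 0) = 38 - 8*3456 = 38 - 27648 = -27610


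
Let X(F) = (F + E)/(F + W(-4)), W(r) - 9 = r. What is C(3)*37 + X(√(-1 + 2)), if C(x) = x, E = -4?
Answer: 221/2 ≈ 110.50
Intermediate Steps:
W(r) = 9 + r
X(F) = (-4 + F)/(5 + F) (X(F) = (F - 4)/(F + (9 - 4)) = (-4 + F)/(F + 5) = (-4 + F)/(5 + F))
C(3)*37 + X(√(-1 + 2)) = 3*37 + (-4 + √(-1 + 2))/(5 + √(-1 + 2)) = 111 + (-4 + √1)/(5 + √1) = 111 + (-4 + 1)/(5 + 1) = 111 - 3/6 = 111 + (⅙)*(-3) = 111 - ½ = 221/2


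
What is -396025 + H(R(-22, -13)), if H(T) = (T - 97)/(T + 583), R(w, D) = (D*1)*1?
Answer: -22573436/57 ≈ -3.9603e+5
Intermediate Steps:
R(w, D) = D (R(w, D) = D*1 = D)
H(T) = (-97 + T)/(583 + T)
-396025 + H(R(-22, -13)) = -396025 + (-97 - 13)/(583 - 13) = -396025 - 110/570 = -396025 + (1/570)*(-110) = -396025 - 11/57 = -22573436/57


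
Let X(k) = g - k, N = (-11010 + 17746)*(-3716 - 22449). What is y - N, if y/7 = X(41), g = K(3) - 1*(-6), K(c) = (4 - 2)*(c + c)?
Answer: 176247279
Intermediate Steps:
K(c) = 4*c (K(c) = 2*(2*c) = 4*c)
g = 18 (g = 4*3 - 1*(-6) = 12 + 6 = 18)
N = -176247440 (N = 6736*(-26165) = -176247440)
X(k) = 18 - k
y = -161 (y = 7*(18 - 1*41) = 7*(18 - 41) = 7*(-23) = -161)
y - N = -161 - 1*(-176247440) = -161 + 176247440 = 176247279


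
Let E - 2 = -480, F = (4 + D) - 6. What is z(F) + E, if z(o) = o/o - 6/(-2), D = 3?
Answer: -474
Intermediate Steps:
F = 1 (F = (4 + 3) - 6 = 7 - 6 = 1)
z(o) = 4 (z(o) = 1 - 6*(-1/2) = 1 + 3 = 4)
E = -478 (E = 2 - 480 = -478)
z(F) + E = 4 - 478 = -474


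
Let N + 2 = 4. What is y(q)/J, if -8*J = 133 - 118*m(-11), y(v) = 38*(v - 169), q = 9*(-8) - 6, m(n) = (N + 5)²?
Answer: -75088/5649 ≈ -13.292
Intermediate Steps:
N = 2 (N = -2 + 4 = 2)
m(n) = 49 (m(n) = (2 + 5)² = 7² = 49)
q = -78 (q = -72 - 6 = -78)
y(v) = -6422 + 38*v (y(v) = 38*(-169 + v) = -6422 + 38*v)
J = 5649/8 (J = -(133 - 118*49)/8 = -(133 - 5782)/8 = -⅛*(-5649) = 5649/8 ≈ 706.13)
y(q)/J = (-6422 + 38*(-78))/(5649/8) = (-6422 - 2964)*(8/5649) = -9386*8/5649 = -75088/5649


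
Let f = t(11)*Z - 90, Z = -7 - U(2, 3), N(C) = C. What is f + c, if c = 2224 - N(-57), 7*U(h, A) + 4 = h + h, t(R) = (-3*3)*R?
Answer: 2884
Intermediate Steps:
t(R) = -9*R
U(h, A) = -4/7 + 2*h/7 (U(h, A) = -4/7 + (h + h)/7 = -4/7 + (2*h)/7 = -4/7 + 2*h/7)
Z = -7 (Z = -7 - (-4/7 + (2/7)*2) = -7 - (-4/7 + 4/7) = -7 - 1*0 = -7 + 0 = -7)
c = 2281 (c = 2224 - 1*(-57) = 2224 + 57 = 2281)
f = 603 (f = -9*11*(-7) - 90 = -99*(-7) - 90 = 693 - 90 = 603)
f + c = 603 + 2281 = 2884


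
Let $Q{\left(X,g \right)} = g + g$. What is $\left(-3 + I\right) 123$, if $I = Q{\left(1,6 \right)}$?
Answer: $1107$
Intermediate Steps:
$Q{\left(X,g \right)} = 2 g$
$I = 12$ ($I = 2 \cdot 6 = 12$)
$\left(-3 + I\right) 123 = \left(-3 + 12\right) 123 = 9 \cdot 123 = 1107$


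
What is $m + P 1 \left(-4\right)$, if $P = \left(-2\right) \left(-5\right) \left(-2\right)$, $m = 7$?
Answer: $87$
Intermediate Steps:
$P = -20$ ($P = 10 \left(-2\right) = -20$)
$m + P 1 \left(-4\right) = 7 - 20 \cdot 1 \left(-4\right) = 7 - -80 = 7 + 80 = 87$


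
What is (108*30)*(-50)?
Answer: -162000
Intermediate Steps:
(108*30)*(-50) = 3240*(-50) = -162000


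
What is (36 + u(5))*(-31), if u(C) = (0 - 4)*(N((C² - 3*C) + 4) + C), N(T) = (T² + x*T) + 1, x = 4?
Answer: 30876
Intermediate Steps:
N(T) = 1 + T² + 4*T (N(T) = (T² + 4*T) + 1 = 1 + T² + 4*T)
u(C) = -68 - 16*C² - 4*(4 + C² - 3*C)² + 44*C (u(C) = (0 - 4)*((1 + ((C² - 3*C) + 4)² + 4*((C² - 3*C) + 4)) + C) = -4*((1 + (4 + C² - 3*C)² + 4*(4 + C² - 3*C)) + C) = -4*((1 + (4 + C² - 3*C)² + (16 - 12*C + 4*C²)) + C) = -4*((17 + (4 + C² - 3*C)² - 12*C + 4*C²) + C) = -4*(17 + (4 + C² - 3*C)² - 11*C + 4*C²) = -68 - 16*C² - 4*(4 + C² - 3*C)² + 44*C)
(36 + u(5))*(-31) = (36 + (-132 - 84*5² - 4*5⁴ + 24*5³ + 140*5))*(-31) = (36 + (-132 - 84*25 - 4*625 + 24*125 + 700))*(-31) = (36 + (-132 - 2100 - 2500 + 3000 + 700))*(-31) = (36 - 1032)*(-31) = -996*(-31) = 30876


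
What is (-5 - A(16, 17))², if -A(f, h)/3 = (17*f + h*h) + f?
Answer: 2979076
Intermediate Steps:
A(f, h) = -54*f - 3*h² (A(f, h) = -3*((17*f + h*h) + f) = -3*((17*f + h²) + f) = -3*((h² + 17*f) + f) = -3*(h² + 18*f) = -54*f - 3*h²)
(-5 - A(16, 17))² = (-5 - (-54*16 - 3*17²))² = (-5 - (-864 - 3*289))² = (-5 - (-864 - 867))² = (-5 - 1*(-1731))² = (-5 + 1731)² = 1726² = 2979076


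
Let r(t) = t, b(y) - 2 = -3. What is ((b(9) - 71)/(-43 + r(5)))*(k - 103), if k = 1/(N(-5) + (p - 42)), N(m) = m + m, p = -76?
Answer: -118665/608 ≈ -195.17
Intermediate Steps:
b(y) = -1 (b(y) = 2 - 3 = -1)
N(m) = 2*m
k = -1/128 (k = 1/(2*(-5) + (-76 - 42)) = 1/(-10 - 118) = 1/(-128) = -1/128 ≈ -0.0078125)
((b(9) - 71)/(-43 + r(5)))*(k - 103) = ((-1 - 71)/(-43 + 5))*(-1/128 - 103) = -72/(-38)*(-13185/128) = -72*(-1/38)*(-13185/128) = (36/19)*(-13185/128) = -118665/608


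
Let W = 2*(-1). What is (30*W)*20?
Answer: -1200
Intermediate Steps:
W = -2
(30*W)*20 = (30*(-2))*20 = -60*20 = -1200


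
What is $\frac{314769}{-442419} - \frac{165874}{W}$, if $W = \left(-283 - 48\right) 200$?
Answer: $\frac{8758016901}{4881356300} \approx 1.7942$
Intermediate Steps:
$W = -66200$ ($W = \left(-331\right) 200 = -66200$)
$\frac{314769}{-442419} - \frac{165874}{W} = \frac{314769}{-442419} - \frac{165874}{-66200} = 314769 \left(- \frac{1}{442419}\right) - - \frac{82937}{33100} = - \frac{104923}{147473} + \frac{82937}{33100} = \frac{8758016901}{4881356300}$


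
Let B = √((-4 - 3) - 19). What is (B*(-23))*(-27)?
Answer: 621*I*√26 ≈ 3166.5*I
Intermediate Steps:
B = I*√26 (B = √(-7 - 19) = √(-26) = I*√26 ≈ 5.099*I)
(B*(-23))*(-27) = ((I*√26)*(-23))*(-27) = -23*I*√26*(-27) = 621*I*√26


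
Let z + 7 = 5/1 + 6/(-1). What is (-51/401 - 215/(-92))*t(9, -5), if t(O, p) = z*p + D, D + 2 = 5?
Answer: 3505489/36892 ≈ 95.020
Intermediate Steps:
D = 3 (D = -2 + 5 = 3)
z = -8 (z = -7 + (5/1 + 6/(-1)) = -7 + (5*1 + 6*(-1)) = -7 + (5 - 6) = -7 - 1 = -8)
t(O, p) = 3 - 8*p (t(O, p) = -8*p + 3 = 3 - 8*p)
(-51/401 - 215/(-92))*t(9, -5) = (-51/401 - 215/(-92))*(3 - 8*(-5)) = (-51*1/401 - 215*(-1/92))*(3 + 40) = (-51/401 + 215/92)*43 = (81523/36892)*43 = 3505489/36892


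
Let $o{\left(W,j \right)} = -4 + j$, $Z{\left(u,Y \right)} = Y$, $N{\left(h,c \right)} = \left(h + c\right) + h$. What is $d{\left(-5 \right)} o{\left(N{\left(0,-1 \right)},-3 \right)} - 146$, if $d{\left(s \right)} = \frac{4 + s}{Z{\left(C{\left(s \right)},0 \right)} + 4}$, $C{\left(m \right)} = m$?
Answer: $- \frac{577}{4} \approx -144.25$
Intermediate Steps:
$N{\left(h,c \right)} = c + 2 h$ ($N{\left(h,c \right)} = \left(c + h\right) + h = c + 2 h$)
$d{\left(s \right)} = 1 + \frac{s}{4}$ ($d{\left(s \right)} = \frac{4 + s}{0 + 4} = \frac{4 + s}{4} = \left(4 + s\right) \frac{1}{4} = 1 + \frac{s}{4}$)
$d{\left(-5 \right)} o{\left(N{\left(0,-1 \right)},-3 \right)} - 146 = \left(1 + \frac{1}{4} \left(-5\right)\right) \left(-4 - 3\right) - 146 = \left(1 - \frac{5}{4}\right) \left(-7\right) - 146 = \left(- \frac{1}{4}\right) \left(-7\right) - 146 = \frac{7}{4} - 146 = - \frac{577}{4}$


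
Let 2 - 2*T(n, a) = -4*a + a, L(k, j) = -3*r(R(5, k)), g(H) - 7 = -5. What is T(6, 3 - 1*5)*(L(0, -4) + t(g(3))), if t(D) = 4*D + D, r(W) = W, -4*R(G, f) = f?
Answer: -20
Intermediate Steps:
R(G, f) = -f/4
g(H) = 2 (g(H) = 7 - 5 = 2)
L(k, j) = 3*k/4 (L(k, j) = -(-3)*k/4 = 3*k/4)
t(D) = 5*D
T(n, a) = 1 + 3*a/2 (T(n, a) = 1 - (-4*a + a)/2 = 1 - (-3)*a/2 = 1 + 3*a/2)
T(6, 3 - 1*5)*(L(0, -4) + t(g(3))) = (1 + 3*(3 - 1*5)/2)*((3/4)*0 + 5*2) = (1 + 3*(3 - 5)/2)*(0 + 10) = (1 + (3/2)*(-2))*10 = (1 - 3)*10 = -2*10 = -20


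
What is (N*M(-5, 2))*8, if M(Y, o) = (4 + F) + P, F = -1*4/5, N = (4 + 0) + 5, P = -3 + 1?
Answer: 432/5 ≈ 86.400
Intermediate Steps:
P = -2
N = 9 (N = 4 + 5 = 9)
F = -⅘ (F = -4*⅕ = -⅘ ≈ -0.80000)
M(Y, o) = 6/5 (M(Y, o) = (4 - ⅘) - 2 = 16/5 - 2 = 6/5)
(N*M(-5, 2))*8 = (9*(6/5))*8 = (54/5)*8 = 432/5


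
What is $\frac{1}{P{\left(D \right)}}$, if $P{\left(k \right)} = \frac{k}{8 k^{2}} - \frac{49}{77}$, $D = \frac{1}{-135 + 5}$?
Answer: $- \frac{44}{743} \approx -0.059219$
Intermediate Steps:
$D = - \frac{1}{130}$ ($D = \frac{1}{-130} = - \frac{1}{130} \approx -0.0076923$)
$P{\left(k \right)} = - \frac{7}{11} + \frac{1}{8 k}$ ($P{\left(k \right)} = k \frac{1}{8 k^{2}} - \frac{7}{11} = \frac{1}{8 k} - \frac{7}{11} = - \frac{7}{11} + \frac{1}{8 k}$)
$\frac{1}{P{\left(D \right)}} = \frac{1}{\frac{1}{88} \frac{1}{- \frac{1}{130}} \left(11 - - \frac{28}{65}\right)} = \frac{1}{\frac{1}{88} \left(-130\right) \left(11 + \frac{28}{65}\right)} = \frac{1}{\frac{1}{88} \left(-130\right) \frac{743}{65}} = \frac{1}{- \frac{743}{44}} = - \frac{44}{743}$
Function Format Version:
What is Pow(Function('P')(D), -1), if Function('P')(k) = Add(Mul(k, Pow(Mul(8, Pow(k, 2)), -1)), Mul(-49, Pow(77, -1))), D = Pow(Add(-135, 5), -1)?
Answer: Rational(-44, 743) ≈ -0.059219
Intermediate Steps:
D = Rational(-1, 130) (D = Pow(-130, -1) = Rational(-1, 130) ≈ -0.0076923)
Function('P')(k) = Add(Rational(-7, 11), Mul(Rational(1, 8), Pow(k, -1))) (Function('P')(k) = Add(Mul(k, Mul(Rational(1, 8), Pow(k, -2))), Mul(-49, Rational(1, 77))) = Add(Mul(Rational(1, 8), Pow(k, -1)), Rational(-7, 11)) = Add(Rational(-7, 11), Mul(Rational(1, 8), Pow(k, -1))))
Pow(Function('P')(D), -1) = Pow(Mul(Rational(1, 88), Pow(Rational(-1, 130), -1), Add(11, Mul(-56, Rational(-1, 130)))), -1) = Pow(Mul(Rational(1, 88), -130, Add(11, Rational(28, 65))), -1) = Pow(Mul(Rational(1, 88), -130, Rational(743, 65)), -1) = Pow(Rational(-743, 44), -1) = Rational(-44, 743)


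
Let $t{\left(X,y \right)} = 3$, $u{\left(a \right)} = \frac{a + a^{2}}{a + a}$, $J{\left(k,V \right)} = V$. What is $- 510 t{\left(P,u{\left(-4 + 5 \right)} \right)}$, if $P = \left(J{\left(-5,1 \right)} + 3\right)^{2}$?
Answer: $-1530$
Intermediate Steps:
$P = 16$ ($P = \left(1 + 3\right)^{2} = 4^{2} = 16$)
$u{\left(a \right)} = \frac{a + a^{2}}{2 a}$
$- 510 t{\left(P,u{\left(-4 + 5 \right)} \right)} = \left(-510\right) 3 = -1530$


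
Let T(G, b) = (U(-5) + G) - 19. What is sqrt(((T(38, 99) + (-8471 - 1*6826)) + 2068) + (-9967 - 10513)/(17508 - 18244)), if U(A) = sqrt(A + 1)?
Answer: sqrt(-6973370 + 1058*I)/23 ≈ 0.0087098 + 114.81*I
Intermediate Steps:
U(A) = sqrt(1 + A)
T(G, b) = -19 + G + 2*I (T(G, b) = (sqrt(1 - 5) + G) - 19 = (sqrt(-4) + G) - 19 = (2*I + G) - 19 = (G + 2*I) - 19 = -19 + G + 2*I)
sqrt(((T(38, 99) + (-8471 - 1*6826)) + 2068) + (-9967 - 10513)/(17508 - 18244)) = sqrt((((-19 + 38 + 2*I) + (-8471 - 1*6826)) + 2068) + (-9967 - 10513)/(17508 - 18244)) = sqrt((((19 + 2*I) + (-8471 - 6826)) + 2068) - 20480/(-736)) = sqrt((((19 + 2*I) - 15297) + 2068) - 20480*(-1/736)) = sqrt(((-15278 + 2*I) + 2068) + 640/23) = sqrt((-13210 + 2*I) + 640/23) = sqrt(-303190/23 + 2*I)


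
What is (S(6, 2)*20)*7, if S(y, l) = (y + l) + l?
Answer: 1400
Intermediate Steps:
S(y, l) = y + 2*l (S(y, l) = (l + y) + l = y + 2*l)
(S(6, 2)*20)*7 = ((6 + 2*2)*20)*7 = ((6 + 4)*20)*7 = (10*20)*7 = 200*7 = 1400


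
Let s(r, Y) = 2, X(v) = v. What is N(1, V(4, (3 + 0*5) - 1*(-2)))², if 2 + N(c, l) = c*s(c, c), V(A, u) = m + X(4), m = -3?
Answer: 0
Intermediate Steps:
V(A, u) = 1 (V(A, u) = -3 + 4 = 1)
N(c, l) = -2 + 2*c (N(c, l) = -2 + c*2 = -2 + 2*c)
N(1, V(4, (3 + 0*5) - 1*(-2)))² = (-2 + 2*1)² = (-2 + 2)² = 0² = 0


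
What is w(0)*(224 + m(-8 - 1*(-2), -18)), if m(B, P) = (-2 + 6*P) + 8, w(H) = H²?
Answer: 0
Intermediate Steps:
m(B, P) = 6 + 6*P
w(0)*(224 + m(-8 - 1*(-2), -18)) = 0²*(224 + (6 + 6*(-18))) = 0*(224 + (6 - 108)) = 0*(224 - 102) = 0*122 = 0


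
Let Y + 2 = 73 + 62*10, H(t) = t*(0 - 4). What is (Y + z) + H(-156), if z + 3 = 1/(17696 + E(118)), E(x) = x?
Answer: 23371969/17814 ≈ 1312.0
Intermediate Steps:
H(t) = -4*t (H(t) = t*(-4) = -4*t)
z = -53441/17814 (z = -3 + 1/(17696 + 118) = -3 + 1/17814 = -53441/17814 ≈ -2.9999)
Y = 691 (Y = -2 + (73 + 62*10) = -2 + (73 + 620) = -2 + 693 = 691)
(Y + z) + H(-156) = (691 - 53441/17814) - 4*(-156) = 12256033/17814 + 624 = 23371969/17814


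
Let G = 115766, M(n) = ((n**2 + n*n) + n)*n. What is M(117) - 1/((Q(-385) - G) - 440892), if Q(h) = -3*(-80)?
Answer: 1789949410471/556418 ≈ 3.2169e+6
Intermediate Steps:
Q(h) = 240
M(n) = n*(n + 2*n**2) (M(n) = ((n**2 + n**2) + n)*n = (2*n**2 + n)*n = (n + 2*n**2)*n = n*(n + 2*n**2))
M(117) - 1/((Q(-385) - G) - 440892) = 117**2*(1 + 2*117) - 1/((240 - 1*115766) - 440892) = 13689*(1 + 234) - 1/((240 - 115766) - 440892) = 13689*235 - 1/(-115526 - 440892) = 3216915 - 1/(-556418) = 3216915 - 1*(-1/556418) = 3216915 + 1/556418 = 1789949410471/556418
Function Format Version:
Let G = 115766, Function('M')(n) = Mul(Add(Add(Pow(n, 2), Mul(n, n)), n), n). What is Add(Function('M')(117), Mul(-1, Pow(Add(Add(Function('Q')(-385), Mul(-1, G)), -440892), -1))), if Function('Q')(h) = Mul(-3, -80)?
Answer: Rational(1789949410471, 556418) ≈ 3.2169e+6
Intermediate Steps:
Function('Q')(h) = 240
Function('M')(n) = Mul(n, Add(n, Mul(2, Pow(n, 2)))) (Function('M')(n) = Mul(Add(Add(Pow(n, 2), Pow(n, 2)), n), n) = Mul(Add(Mul(2, Pow(n, 2)), n), n) = Mul(Add(n, Mul(2, Pow(n, 2))), n) = Mul(n, Add(n, Mul(2, Pow(n, 2)))))
Add(Function('M')(117), Mul(-1, Pow(Add(Add(Function('Q')(-385), Mul(-1, G)), -440892), -1))) = Add(Mul(Pow(117, 2), Add(1, Mul(2, 117))), Mul(-1, Pow(Add(Add(240, Mul(-1, 115766)), -440892), -1))) = Add(Mul(13689, Add(1, 234)), Mul(-1, Pow(Add(Add(240, -115766), -440892), -1))) = Add(Mul(13689, 235), Mul(-1, Pow(Add(-115526, -440892), -1))) = Add(3216915, Mul(-1, Pow(-556418, -1))) = Add(3216915, Mul(-1, Rational(-1, 556418))) = Add(3216915, Rational(1, 556418)) = Rational(1789949410471, 556418)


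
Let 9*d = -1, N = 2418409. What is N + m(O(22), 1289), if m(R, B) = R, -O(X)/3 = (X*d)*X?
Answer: 7255711/3 ≈ 2.4186e+6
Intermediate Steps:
d = -⅑ (d = (⅑)*(-1) = -⅑ ≈ -0.11111)
O(X) = X²/3 (O(X) = -3*X*(-⅑)*X = -3*(-X/9)*X = -(-1)*X²/3 = X²/3)
N + m(O(22), 1289) = 2418409 + (⅓)*22² = 2418409 + (⅓)*484 = 2418409 + 484/3 = 7255711/3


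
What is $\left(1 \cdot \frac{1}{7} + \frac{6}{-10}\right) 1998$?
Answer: $- \frac{31968}{35} \approx -913.37$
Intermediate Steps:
$\left(1 \cdot \frac{1}{7} + \frac{6}{-10}\right) 1998 = \left(1 \cdot \frac{1}{7} + 6 \left(- \frac{1}{10}\right)\right) 1998 = \left(\frac{1}{7} - \frac{3}{5}\right) 1998 = \left(- \frac{16}{35}\right) 1998 = - \frac{31968}{35}$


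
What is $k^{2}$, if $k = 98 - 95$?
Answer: $9$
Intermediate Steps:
$k = 3$ ($k = 98 - 95 = 3$)
$k^{2} = 3^{2} = 9$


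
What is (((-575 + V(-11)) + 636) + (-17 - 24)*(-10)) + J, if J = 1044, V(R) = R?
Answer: 1504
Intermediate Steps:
(((-575 + V(-11)) + 636) + (-17 - 24)*(-10)) + J = (((-575 - 11) + 636) + (-17 - 24)*(-10)) + 1044 = ((-586 + 636) - 41*(-10)) + 1044 = (50 + 410) + 1044 = 460 + 1044 = 1504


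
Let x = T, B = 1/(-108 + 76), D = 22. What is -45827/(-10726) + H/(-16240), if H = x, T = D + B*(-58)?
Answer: 5951800537/1393521920 ≈ 4.2710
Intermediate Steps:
B = -1/32 (B = 1/(-32) = -1/32 ≈ -0.031250)
T = 381/16 (T = 22 - 1/32*(-58) = 22 + 29/16 = 381/16 ≈ 23.813)
x = 381/16 ≈ 23.813
H = 381/16 ≈ 23.813
-45827/(-10726) + H/(-16240) = -45827/(-10726) + (381/16)/(-16240) = -45827*(-1/10726) + (381/16)*(-1/16240) = 45827/10726 - 381/259840 = 5951800537/1393521920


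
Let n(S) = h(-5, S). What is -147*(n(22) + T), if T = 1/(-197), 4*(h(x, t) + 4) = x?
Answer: 608727/788 ≈ 772.50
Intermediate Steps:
h(x, t) = -4 + x/4
n(S) = -21/4 (n(S) = -4 + (¼)*(-5) = -4 - 5/4 = -21/4)
T = -1/197 ≈ -0.0050761
-147*(n(22) + T) = -147*(-21/4 - 1/197) = -147*(-4141/788) = 608727/788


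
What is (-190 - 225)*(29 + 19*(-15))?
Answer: 106240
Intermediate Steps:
(-190 - 225)*(29 + 19*(-15)) = -415*(29 - 285) = -415*(-256) = 106240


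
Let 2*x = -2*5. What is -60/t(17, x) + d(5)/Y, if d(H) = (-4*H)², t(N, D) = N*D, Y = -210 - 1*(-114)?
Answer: -353/102 ≈ -3.4608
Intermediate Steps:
x = -5 (x = (-2*5)/2 = (½)*(-10) = -5)
Y = -96 (Y = -210 + 114 = -96)
t(N, D) = D*N
d(H) = 16*H²
-60/t(17, x) + d(5)/Y = -60/((-5*17)) + (16*5²)/(-96) = -60/(-85) + (16*25)*(-1/96) = -60*(-1/85) + 400*(-1/96) = 12/17 - 25/6 = -353/102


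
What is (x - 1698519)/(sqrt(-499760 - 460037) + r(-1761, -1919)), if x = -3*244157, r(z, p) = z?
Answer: 2140486695/2030459 + 1215495*I*sqrt(959797)/2030459 ≈ 1054.2 + 586.47*I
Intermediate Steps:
x = -732471
(x - 1698519)/(sqrt(-499760 - 460037) + r(-1761, -1919)) = (-732471 - 1698519)/(sqrt(-499760 - 460037) - 1761) = -2430990/(sqrt(-959797) - 1761) = -2430990/(I*sqrt(959797) - 1761) = -2430990/(-1761 + I*sqrt(959797))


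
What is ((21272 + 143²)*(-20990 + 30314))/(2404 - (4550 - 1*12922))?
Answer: 32417217/898 ≈ 36099.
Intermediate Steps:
((21272 + 143²)*(-20990 + 30314))/(2404 - (4550 - 1*12922)) = ((21272 + 20449)*9324)/(2404 - (4550 - 12922)) = (41721*9324)/(2404 - 1*(-8372)) = 389006604/(2404 + 8372) = 389006604/10776 = 389006604*(1/10776) = 32417217/898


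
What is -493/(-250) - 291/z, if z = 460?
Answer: 15403/11500 ≈ 1.3394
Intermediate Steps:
-493/(-250) - 291/z = -493/(-250) - 291/460 = -493*(-1/250) - 291*1/460 = 493/250 - 291/460 = 15403/11500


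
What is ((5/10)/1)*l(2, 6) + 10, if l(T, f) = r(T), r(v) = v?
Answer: 11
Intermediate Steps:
l(T, f) = T
((5/10)/1)*l(2, 6) + 10 = ((5/10)/1)*2 + 10 = ((5*(1/10))*1)*2 + 10 = ((1/2)*1)*2 + 10 = (1/2)*2 + 10 = 1 + 10 = 11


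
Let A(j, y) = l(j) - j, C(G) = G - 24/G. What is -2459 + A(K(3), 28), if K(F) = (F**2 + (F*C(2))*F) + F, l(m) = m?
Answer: -2459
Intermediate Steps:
C(G) = G - 24/G
K(F) = F - 9*F**2 (K(F) = (F**2 + (F*(2 - 24/2))*F) + F = (F**2 + (F*(2 - 24*1/2))*F) + F = (F**2 + (F*(2 - 12))*F) + F = (F**2 + (F*(-10))*F) + F = (F**2 + (-10*F)*F) + F = (F**2 - 10*F**2) + F = -9*F**2 + F = F - 9*F**2)
A(j, y) = 0 (A(j, y) = j - j = 0)
-2459 + A(K(3), 28) = -2459 + 0 = -2459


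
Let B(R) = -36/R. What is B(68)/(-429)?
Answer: 3/2431 ≈ 0.0012341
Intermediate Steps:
B(68)/(-429) = -36/68/(-429) = -36*1/68*(-1/429) = -9/17*(-1/429) = 3/2431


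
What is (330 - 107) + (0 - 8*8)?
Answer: 159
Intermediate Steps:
(330 - 107) + (0 - 8*8) = 223 + (0 - 64) = 223 - 64 = 159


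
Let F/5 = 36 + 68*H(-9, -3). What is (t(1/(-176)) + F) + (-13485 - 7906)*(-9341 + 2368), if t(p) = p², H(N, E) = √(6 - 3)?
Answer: 4620368482049/30976 + 340*√3 ≈ 1.4916e+8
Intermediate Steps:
H(N, E) = √3
F = 180 + 340*√3 (F = 5*(36 + 68*√3) = 180 + 340*√3 ≈ 768.90)
(t(1/(-176)) + F) + (-13485 - 7906)*(-9341 + 2368) = ((1/(-176))² + (180 + 340*√3)) + (-13485 - 7906)*(-9341 + 2368) = ((-1/176)² + (180 + 340*√3)) - 21391*(-6973) = (1/30976 + (180 + 340*√3)) + 149159443 = (5575681/30976 + 340*√3) + 149159443 = 4620368482049/30976 + 340*√3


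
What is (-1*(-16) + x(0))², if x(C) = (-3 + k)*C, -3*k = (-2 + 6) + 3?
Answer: 256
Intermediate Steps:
k = -7/3 (k = -((-2 + 6) + 3)/3 = -(4 + 3)/3 = -⅓*7 = -7/3 ≈ -2.3333)
x(C) = -16*C/3 (x(C) = (-3 - 7/3)*C = -16*C/3)
(-1*(-16) + x(0))² = (-1*(-16) - 16/3*0)² = (16 + 0)² = 16² = 256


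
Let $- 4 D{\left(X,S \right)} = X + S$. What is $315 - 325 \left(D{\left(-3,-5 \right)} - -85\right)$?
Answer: $-27960$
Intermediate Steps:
$D{\left(X,S \right)} = - \frac{S}{4} - \frac{X}{4}$ ($D{\left(X,S \right)} = - \frac{X + S}{4} = - \frac{S + X}{4} = - \frac{S}{4} - \frac{X}{4}$)
$315 - 325 \left(D{\left(-3,-5 \right)} - -85\right) = 315 - 325 \left(\left(\left(- \frac{1}{4}\right) \left(-5\right) - - \frac{3}{4}\right) - -85\right) = 315 - 325 \left(\left(\frac{5}{4} + \frac{3}{4}\right) + 85\right) = 315 - 325 \left(2 + 85\right) = 315 - 28275 = -27960$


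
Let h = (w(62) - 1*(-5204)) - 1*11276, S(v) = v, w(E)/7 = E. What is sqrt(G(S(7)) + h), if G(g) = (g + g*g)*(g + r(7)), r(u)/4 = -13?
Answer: I*sqrt(8158) ≈ 90.322*I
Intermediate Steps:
r(u) = -52 (r(u) = 4*(-13) = -52)
w(E) = 7*E
G(g) = (-52 + g)*(g + g**2) (G(g) = (g + g*g)*(g - 52) = (g + g**2)*(-52 + g) = (-52 + g)*(g + g**2))
h = -5638 (h = (7*62 - 1*(-5204)) - 1*11276 = (434 + 5204) - 11276 = 5638 - 11276 = -5638)
sqrt(G(S(7)) + h) = sqrt(7*(-52 + 7**2 - 51*7) - 5638) = sqrt(7*(-52 + 49 - 357) - 5638) = sqrt(7*(-360) - 5638) = sqrt(-2520 - 5638) = sqrt(-8158) = I*sqrt(8158)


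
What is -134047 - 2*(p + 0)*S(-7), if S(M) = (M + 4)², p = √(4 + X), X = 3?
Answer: -134047 - 18*√7 ≈ -1.3409e+5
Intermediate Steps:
p = √7 (p = √(4 + 3) = √7 ≈ 2.6458)
S(M) = (4 + M)²
-134047 - 2*(p + 0)*S(-7) = -134047 - 2*(√7 + 0)*(4 - 7)² = -134047 - 2*√7*(-3)² = -134047 - 2*√7*9 = -134047 - 18*√7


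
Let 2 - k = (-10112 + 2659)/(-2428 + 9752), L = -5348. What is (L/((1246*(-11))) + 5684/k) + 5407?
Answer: 157754441399/21636879 ≈ 7291.0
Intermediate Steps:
k = 22101/7324 (k = 2 - (-10112 + 2659)/(-2428 + 9752) = 2 - (-7453)/7324 = 2 - 1*(-7453/7324) = 2 + 7453/7324 = 22101/7324 ≈ 3.0176)
(L/((1246*(-11))) + 5684/k) + 5407 = (-5348/(1246*(-11)) + 5684/(22101/7324)) + 5407 = (-5348/(-13706) + 5684*(7324/22101)) + 5407 = (-5348*(-1/13706) + 41629616/22101) + 5407 = (382/979 + 41629616/22101) + 5407 = 40763836646/21636879 + 5407 = 157754441399/21636879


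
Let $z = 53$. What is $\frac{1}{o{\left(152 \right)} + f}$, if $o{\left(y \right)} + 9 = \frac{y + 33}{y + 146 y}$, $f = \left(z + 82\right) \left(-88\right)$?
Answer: $- \frac{22344}{265647631} \approx -8.4111 \cdot 10^{-5}$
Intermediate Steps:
$f = -11880$ ($f = \left(53 + 82\right) \left(-88\right) = 135 \left(-88\right) = -11880$)
$o{\left(y \right)} = -9 + \frac{33 + y}{147 y}$ ($o{\left(y \right)} = -9 + \frac{y + 33}{y + 146 y} = -9 + \frac{33 + y}{147 y}$)
$\frac{1}{o{\left(152 \right)} + f} = \frac{1}{\frac{33 - 200944}{147 \cdot 152} - 11880} = \frac{1}{\frac{1}{147} \cdot \frac{1}{152} \left(33 - 200944\right) - 11880} = \frac{1}{\frac{1}{147} \cdot \frac{1}{152} \left(-200911\right) - 11880} = \frac{1}{- \frac{200911}{22344} - 11880} = \frac{1}{- \frac{265647631}{22344}} = - \frac{22344}{265647631}$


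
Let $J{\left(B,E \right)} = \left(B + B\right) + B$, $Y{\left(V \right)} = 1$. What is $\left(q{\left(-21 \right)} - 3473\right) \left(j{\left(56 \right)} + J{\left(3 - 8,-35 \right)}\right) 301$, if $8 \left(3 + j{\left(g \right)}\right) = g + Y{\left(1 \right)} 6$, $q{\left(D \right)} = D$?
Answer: $\frac{21559727}{2} \approx 1.078 \cdot 10^{7}$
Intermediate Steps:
$J{\left(B,E \right)} = 3 B$ ($J{\left(B,E \right)} = 2 B + B = 3 B$)
$j{\left(g \right)} = - \frac{9}{4} + \frac{g}{8}$ ($j{\left(g \right)} = -3 + \frac{g + 1 \cdot 6}{8} = -3 + \frac{g + 6}{8} = -3 + \frac{6 + g}{8} = -3 + \left(\frac{3}{4} + \frac{g}{8}\right) = - \frac{9}{4} + \frac{g}{8}$)
$\left(q{\left(-21 \right)} - 3473\right) \left(j{\left(56 \right)} + J{\left(3 - 8,-35 \right)}\right) 301 = \left(-21 - 3473\right) \left(\left(- \frac{9}{4} + \frac{1}{8} \cdot 56\right) + 3 \left(3 - 8\right)\right) 301 = - 3494 \left(\left(- \frac{9}{4} + 7\right) + 3 \left(-5\right)\right) 301 = - 3494 \left(\frac{19}{4} - 15\right) 301 = \left(-3494\right) \left(- \frac{41}{4}\right) 301 = \frac{71627}{2} \cdot 301 = \frac{21559727}{2}$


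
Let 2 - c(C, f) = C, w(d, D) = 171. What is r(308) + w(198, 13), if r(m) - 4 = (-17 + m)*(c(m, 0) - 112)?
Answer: -121463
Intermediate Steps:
c(C, f) = 2 - C
r(m) = 4 + (-110 - m)*(-17 + m) (r(m) = 4 + (-17 + m)*((2 - m) - 112) = 4 + (-17 + m)*(-110 - m) = 4 + (-110 - m)*(-17 + m))
r(308) + w(198, 13) = (1874 - 1*308² - 93*308) + 171 = (1874 - 1*94864 - 28644) + 171 = (1874 - 94864 - 28644) + 171 = -121634 + 171 = -121463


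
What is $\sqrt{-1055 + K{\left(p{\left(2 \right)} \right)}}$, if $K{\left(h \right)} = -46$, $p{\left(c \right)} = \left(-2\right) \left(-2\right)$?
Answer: $i \sqrt{1101} \approx 33.181 i$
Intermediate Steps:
$p{\left(c \right)} = 4$
$\sqrt{-1055 + K{\left(p{\left(2 \right)} \right)}} = \sqrt{-1055 - 46} = \sqrt{-1101} = i \sqrt{1101}$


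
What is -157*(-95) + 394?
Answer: 15309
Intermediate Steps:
-157*(-95) + 394 = 14915 + 394 = 15309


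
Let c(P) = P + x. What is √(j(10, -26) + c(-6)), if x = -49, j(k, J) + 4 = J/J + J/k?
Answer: I*√1515/5 ≈ 7.7846*I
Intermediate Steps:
j(k, J) = -3 + J/k (j(k, J) = -4 + (J/J + J/k) = -4 + (1 + J/k) = -3 + J/k)
c(P) = -49 + P (c(P) = P - 49 = -49 + P)
√(j(10, -26) + c(-6)) = √((-3 - 26/10) + (-49 - 6)) = √((-3 - 26*⅒) - 55) = √((-3 - 13/5) - 55) = √(-28/5 - 55) = √(-303/5) = I*√1515/5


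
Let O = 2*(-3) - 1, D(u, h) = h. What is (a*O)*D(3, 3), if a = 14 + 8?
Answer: -462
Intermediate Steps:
a = 22
O = -7 (O = -6 - 1 = -7)
(a*O)*D(3, 3) = (22*(-7))*3 = -154*3 = -462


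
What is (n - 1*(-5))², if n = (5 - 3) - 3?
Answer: 16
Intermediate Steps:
n = -1 (n = 2 - 3 = -1)
(n - 1*(-5))² = (-1 - 1*(-5))² = (-1 + 5)² = 4² = 16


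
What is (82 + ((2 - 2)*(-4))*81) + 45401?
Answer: 45483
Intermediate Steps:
(82 + ((2 - 2)*(-4))*81) + 45401 = (82 + (0*(-4))*81) + 45401 = (82 + 0*81) + 45401 = (82 + 0) + 45401 = 82 + 45401 = 45483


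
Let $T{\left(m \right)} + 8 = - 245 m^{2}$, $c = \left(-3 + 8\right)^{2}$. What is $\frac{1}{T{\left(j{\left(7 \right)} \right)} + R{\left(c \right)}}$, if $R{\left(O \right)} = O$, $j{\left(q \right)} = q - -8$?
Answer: $- \frac{1}{55108} \approx -1.8146 \cdot 10^{-5}$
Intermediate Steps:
$j{\left(q \right)} = 8 + q$ ($j{\left(q \right)} = q + 8 = 8 + q$)
$c = 25$ ($c = 5^{2} = 25$)
$T{\left(m \right)} = -8 - 245 m^{2}$
$\frac{1}{T{\left(j{\left(7 \right)} \right)} + R{\left(c \right)}} = \frac{1}{\left(-8 - 245 \left(8 + 7\right)^{2}\right) + 25} = \frac{1}{\left(-8 - 245 \cdot 15^{2}\right) + 25} = \frac{1}{\left(-8 - 55125\right) + 25} = \frac{1}{-55133 + 25} = \frac{1}{-55108} = - \frac{1}{55108}$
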